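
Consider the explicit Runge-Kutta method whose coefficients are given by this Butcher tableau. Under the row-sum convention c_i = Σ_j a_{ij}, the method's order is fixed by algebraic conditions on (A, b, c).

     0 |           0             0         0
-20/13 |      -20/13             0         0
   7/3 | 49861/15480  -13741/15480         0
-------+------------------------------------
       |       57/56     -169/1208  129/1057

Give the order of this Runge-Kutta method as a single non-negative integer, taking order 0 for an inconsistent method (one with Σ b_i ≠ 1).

b = (57/56, -169/1208, 129/1057)
c = (0, -20/13, 7/3)
Ac = (0, 0, 1057/774)
Σ b_i: 57/56·1 + (-169/1208)·1 + 129/1057·1 = 1 ✓
b·c: (-169/1208)·(-20/13) + 129/1057·7/3 = 1/2 ✓
b·c²: (-169/1208)·400/169 + 129/1057·49/9 = 1/3 ✓
b·Ac: 129/1057·1057/774 = 1/6 ✓; 3 stages ⇒ order 3.

3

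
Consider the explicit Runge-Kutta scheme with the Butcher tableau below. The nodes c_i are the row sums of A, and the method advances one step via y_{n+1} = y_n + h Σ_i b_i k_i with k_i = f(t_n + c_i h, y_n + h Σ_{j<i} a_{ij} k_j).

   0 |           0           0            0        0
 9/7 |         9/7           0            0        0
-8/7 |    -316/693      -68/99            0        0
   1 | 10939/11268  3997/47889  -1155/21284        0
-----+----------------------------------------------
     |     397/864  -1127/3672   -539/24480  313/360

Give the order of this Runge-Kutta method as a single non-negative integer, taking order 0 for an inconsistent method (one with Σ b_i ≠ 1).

4

b = (397/864, -1127/3672, -539/24480, 313/360)
c = (0, 9/7, -8/7, 1)
Ac = (0, 0, -68/77, 53/313)
Σ b_i: 397/864·1 + (-1127/3672)·1 + (-539/24480)·1 + 313/360·1 = 1 ✓
b·c: (-1127/3672)·9/7 + (-539/24480)·(-8/7) + 313/360·1 = 1/2 ✓
b·c²: (-1127/3672)·81/49 + (-539/24480)·64/49 + 313/360·1 = 1/3 ✓
b·Ac: (-539/24480)·(-68/77) + 313/360·53/313 = 1/6 ✓
b·c³: (-1127/3672)·729/343 + (-539/24480)·(-512/343) + 313/360·1 = 1/4 ✓
b·(c∘Ac): (-539/24480)·544/539 + 313/360·53/313 = 1/8 ✓
b·Ac²: (-539/24480)·(-612/539) + 313/360·21/313 = 1/12 ✓
b·A²c: 313/360·15/313 = 1/24 ✓; 4 stages ⇒ order 4.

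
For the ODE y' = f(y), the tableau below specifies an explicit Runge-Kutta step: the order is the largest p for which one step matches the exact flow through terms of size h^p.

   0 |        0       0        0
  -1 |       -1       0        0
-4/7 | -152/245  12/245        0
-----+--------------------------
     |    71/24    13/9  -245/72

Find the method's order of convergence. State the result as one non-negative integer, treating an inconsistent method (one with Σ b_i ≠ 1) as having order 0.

b = (71/24, 13/9, -245/72)
c = (0, -1, -4/7)
Ac = (0, 0, -12/245)
Σ b_i: 71/24·1 + 13/9·1 + (-245/72)·1 = 1 ✓
b·c: 13/9·(-1) + (-245/72)·(-4/7) = 1/2 ✓
b·c²: 13/9·1 + (-245/72)·16/49 = 1/3 ✓
b·Ac: (-245/72)·(-12/245) = 1/6 ✓; 3 stages ⇒ order 3.

3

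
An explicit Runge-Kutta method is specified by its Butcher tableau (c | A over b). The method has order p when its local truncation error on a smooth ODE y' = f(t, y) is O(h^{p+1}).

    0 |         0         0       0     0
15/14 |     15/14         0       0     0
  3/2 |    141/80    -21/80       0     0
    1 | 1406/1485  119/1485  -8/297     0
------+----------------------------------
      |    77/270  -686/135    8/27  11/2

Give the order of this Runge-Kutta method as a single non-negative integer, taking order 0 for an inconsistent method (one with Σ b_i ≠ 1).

b = (77/270, -686/135, 8/27, 11/2)
c = (0, 15/14, 3/2, 1)
Ac = (0, 0, -9/32, 1/22)
Σ b_i: 77/270·1 + (-686/135)·1 + 8/27·1 + 11/2·1 = 1 ✓
b·c: (-686/135)·15/14 + 8/27·3/2 + 11/2·1 = 1/2 ✓
b·c²: (-686/135)·225/196 + 8/27·9/4 + 11/2·1 = 1/3 ✓
b·Ac: 8/27·(-9/32) + 11/2·1/22 = 1/6 ✓
b·c³: (-686/135)·3375/2744 + 8/27·27/8 + 11/2·1 = 1/4 ✓
b·(c∘Ac): 8/27·(-27/64) + 11/2·1/22 = 1/8 ✓
b·Ac²: 8/27·(-135/448) + 11/2·29/924 = 1/12 ✓
b·A²c: 11/2·1/132 = 1/24 ✓; 4 stages ⇒ order 4.

4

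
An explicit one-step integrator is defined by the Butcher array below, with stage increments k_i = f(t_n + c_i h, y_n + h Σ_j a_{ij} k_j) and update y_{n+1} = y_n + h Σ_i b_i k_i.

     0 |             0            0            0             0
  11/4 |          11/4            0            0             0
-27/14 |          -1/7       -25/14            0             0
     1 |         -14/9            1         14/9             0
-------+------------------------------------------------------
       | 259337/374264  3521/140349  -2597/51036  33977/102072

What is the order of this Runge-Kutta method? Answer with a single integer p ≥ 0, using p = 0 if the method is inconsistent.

3

b = (259337/374264, 3521/140349, -2597/51036, 33977/102072)
c = (0, 11/4, -27/14, 1)
Ac = (0, 0, -275/56, -1/4)
Σ b_i: 259337/374264·1 + 3521/140349·1 + (-2597/51036)·1 + 33977/102072·1 = 1 ✓
b·c: 3521/140349·11/4 + (-2597/51036)·(-27/14) + 33977/102072·1 = 1/2 ✓
b·c²: 3521/140349·121/16 + (-2597/51036)·729/196 + 33977/102072·1 = 1/3 ✓
b·Ac: (-2597/51036)·(-275/56) + 33977/102072·(-1/4) = 1/6 ✓
b·c³: 3521/140349·1331/64 + (-2597/51036)·(-19683/2744) + 33977/102072·1 = 2323799/1905344 ≠ 1/4 ⇒ order 3.
b·(c∘Ac): (-2597/51036)·7425/784 + 33977/102072·(-1/4) = -461479/816576 ≠ 1/8
b·Ac²: (-2597/51036)·(-3025/224) + 33977/102072·1495/112 = 14662885/2858016 ≠ 1/12
b·A²c: 33977/102072·(-275/36) = -9343675/3674592 ≠ 1/24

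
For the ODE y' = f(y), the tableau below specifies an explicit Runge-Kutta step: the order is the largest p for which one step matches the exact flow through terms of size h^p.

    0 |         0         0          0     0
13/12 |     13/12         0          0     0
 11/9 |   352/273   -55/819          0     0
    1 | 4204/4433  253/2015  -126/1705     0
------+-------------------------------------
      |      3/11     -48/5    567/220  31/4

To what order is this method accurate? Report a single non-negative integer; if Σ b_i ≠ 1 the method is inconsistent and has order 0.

4

b = (3/11, -48/5, 567/220, 31/4)
c = (0, 13/12, 11/9, 1)
Ac = (0, 0, -55/756, 17/372)
Σ b_i: 3/11·1 + (-48/5)·1 + 567/220·1 + 31/4·1 = 1 ✓
b·c: (-48/5)·13/12 + 567/220·11/9 + 31/4·1 = 1/2 ✓
b·c²: (-48/5)·169/144 + 567/220·121/81 + 31/4·1 = 1/3 ✓
b·Ac: 567/220·(-55/756) + 31/4·17/372 = 1/6 ✓
b·c³: (-48/5)·2197/1728 + 567/220·1331/729 + 31/4·1 = 1/4 ✓
b·(c∘Ac): 567/220·(-605/6804) + 31/4·17/372 = 1/8 ✓
b·Ac²: 567/220·(-715/9072) + 31/4·55/1488 = 1/12 ✓
b·A²c: 31/4·1/186 = 1/24 ✓; 4 stages ⇒ order 4.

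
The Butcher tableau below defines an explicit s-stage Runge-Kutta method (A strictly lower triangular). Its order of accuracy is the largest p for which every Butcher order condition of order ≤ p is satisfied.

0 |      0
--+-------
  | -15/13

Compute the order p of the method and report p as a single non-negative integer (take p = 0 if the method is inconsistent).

0

b = (-15/13)
c = (0)
Σ b_i: (-15/13)·1 = -15/13 ≠ 1 ⇒ order 0.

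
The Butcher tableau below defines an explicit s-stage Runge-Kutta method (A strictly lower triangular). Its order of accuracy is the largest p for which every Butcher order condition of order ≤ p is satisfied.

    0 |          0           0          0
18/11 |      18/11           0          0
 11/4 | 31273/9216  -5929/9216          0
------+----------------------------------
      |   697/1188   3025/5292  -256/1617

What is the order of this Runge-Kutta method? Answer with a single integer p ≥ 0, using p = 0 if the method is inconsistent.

b = (697/1188, 3025/5292, -256/1617)
c = (0, 18/11, 11/4)
Ac = (0, 0, -539/512)
Σ b_i: 697/1188·1 + 3025/5292·1 + (-256/1617)·1 = 1 ✓
b·c: 3025/5292·18/11 + (-256/1617)·11/4 = 1/2 ✓
b·c²: 3025/5292·324/121 + (-256/1617)·121/16 = 1/3 ✓
b·Ac: (-256/1617)·(-539/512) = 1/6 ✓; 3 stages ⇒ order 3.

3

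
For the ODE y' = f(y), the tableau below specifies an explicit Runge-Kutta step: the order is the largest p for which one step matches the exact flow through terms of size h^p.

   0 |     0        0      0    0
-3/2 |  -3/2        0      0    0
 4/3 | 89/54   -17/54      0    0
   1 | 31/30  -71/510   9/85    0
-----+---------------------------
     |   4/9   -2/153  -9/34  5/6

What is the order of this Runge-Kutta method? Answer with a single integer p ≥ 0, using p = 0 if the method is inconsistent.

4

b = (4/9, -2/153, -9/34, 5/6)
c = (0, -3/2, 4/3, 1)
Ac = (0, 0, 17/36, 7/20)
Σ b_i: 4/9·1 + (-2/153)·1 + (-9/34)·1 + 5/6·1 = 1 ✓
b·c: (-2/153)·(-3/2) + (-9/34)·4/3 + 5/6·1 = 1/2 ✓
b·c²: (-2/153)·9/4 + (-9/34)·16/9 + 5/6·1 = 1/3 ✓
b·Ac: (-9/34)·17/36 + 5/6·7/20 = 1/6 ✓
b·c³: (-2/153)·(-27/8) + (-9/34)·64/27 + 5/6·1 = 1/4 ✓
b·(c∘Ac): (-9/34)·17/27 + 5/6·7/20 = 1/8 ✓
b·Ac²: (-9/34)·(-17/24) + 5/6·(-1/8) = 1/12 ✓
b·A²c: 5/6·1/20 = 1/24 ✓; 4 stages ⇒ order 4.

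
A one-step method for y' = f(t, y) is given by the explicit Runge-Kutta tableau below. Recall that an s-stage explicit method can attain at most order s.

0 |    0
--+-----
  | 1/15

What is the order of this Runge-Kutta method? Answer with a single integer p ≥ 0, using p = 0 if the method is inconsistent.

0

b = (1/15)
c = (0)
Σ b_i: 1/15·1 = 1/15 ≠ 1 ⇒ order 0.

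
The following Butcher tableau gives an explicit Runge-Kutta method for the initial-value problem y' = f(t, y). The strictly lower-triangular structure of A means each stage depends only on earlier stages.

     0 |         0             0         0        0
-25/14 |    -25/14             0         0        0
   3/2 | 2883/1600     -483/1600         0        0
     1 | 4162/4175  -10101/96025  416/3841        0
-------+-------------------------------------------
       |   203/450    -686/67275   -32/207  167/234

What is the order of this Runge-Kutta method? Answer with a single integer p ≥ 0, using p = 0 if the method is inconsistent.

b = (203/450, -686/67275, -32/207, 167/234)
c = (0, -25/14, 3/2, 1)
Ac = (0, 0, 69/128, 117/334)
Σ b_i: 203/450·1 + (-686/67275)·1 + (-32/207)·1 + 167/234·1 = 1 ✓
b·c: (-686/67275)·(-25/14) + (-32/207)·3/2 + 167/234·1 = 1/2 ✓
b·c²: (-686/67275)·625/196 + (-32/207)·9/4 + 167/234·1 = 1/3 ✓
b·Ac: (-32/207)·69/128 + 167/234·117/334 = 1/6 ✓
b·c³: (-686/67275)·(-15625/2744) + (-32/207)·27/8 + 167/234·1 = 1/4 ✓
b·(c∘Ac): (-32/207)·207/256 + 167/234·117/334 = 1/8 ✓
b·Ac²: (-32/207)·(-1725/1792) + 167/234·(-429/4676) = 1/12 ✓
b·A²c: 167/234·39/668 = 1/24 ✓; 4 stages ⇒ order 4.

4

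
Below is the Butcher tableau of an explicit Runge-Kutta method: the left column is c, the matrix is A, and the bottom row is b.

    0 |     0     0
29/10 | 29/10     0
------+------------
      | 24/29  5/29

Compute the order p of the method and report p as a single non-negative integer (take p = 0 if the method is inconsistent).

b = (24/29, 5/29)
c = (0, 29/10)
Σ b_i: 24/29·1 + 5/29·1 = 1 ✓
b·c: 5/29·29/10 = 1/2 ✓; 2 stages ⇒ order 2.

2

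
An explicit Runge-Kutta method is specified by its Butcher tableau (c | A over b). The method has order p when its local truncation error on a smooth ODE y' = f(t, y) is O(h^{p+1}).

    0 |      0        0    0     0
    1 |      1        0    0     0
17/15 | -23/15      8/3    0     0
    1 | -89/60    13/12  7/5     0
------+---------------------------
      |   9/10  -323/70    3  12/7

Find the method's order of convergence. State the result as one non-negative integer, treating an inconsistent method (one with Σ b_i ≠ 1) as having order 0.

2

b = (9/10, -323/70, 3, 12/7)
c = (0, 1, 17/15, 1)
Ac = (0, 0, 8/3, 267/100)
Σ b_i: 9/10·1 + (-323/70)·1 + 3·1 + 12/7·1 = 1 ✓
b·c: (-323/70)·1 + 3·17/15 + 12/7·1 = 1/2 ✓
b·c²: (-323/70)·1 + 3·289/225 + 12/7·1 = 143/150 ≠ 1/3 ⇒ order 2.
b·Ac: 3·8/3 + 12/7·267/100 = 2201/175 ≠ 1/6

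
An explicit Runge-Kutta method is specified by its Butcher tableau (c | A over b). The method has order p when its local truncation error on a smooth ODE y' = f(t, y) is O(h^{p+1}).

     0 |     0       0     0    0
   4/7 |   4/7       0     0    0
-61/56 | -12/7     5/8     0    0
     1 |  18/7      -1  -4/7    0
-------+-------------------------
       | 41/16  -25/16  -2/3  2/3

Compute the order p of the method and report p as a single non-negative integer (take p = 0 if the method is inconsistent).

b = (41/16, -25/16, -2/3, 2/3)
c = (0, 4/7, -61/56, 1)
Ac = (0, 0, 5/14, 5/98)
Σ b_i: 41/16·1 + (-25/16)·1 + (-2/3)·1 + 2/3·1 = 1 ✓
b·c: (-25/16)·4/7 + (-2/3)·(-61/56) + 2/3·1 = 1/2 ✓
b·c²: (-25/16)·16/49 + (-2/3)·3721/3136 + 2/3·1 = -995/1568 ≠ 1/3 ⇒ order 2.
b·Ac: (-2/3)·5/14 + 2/3·5/98 = -10/49 ≠ 1/6

2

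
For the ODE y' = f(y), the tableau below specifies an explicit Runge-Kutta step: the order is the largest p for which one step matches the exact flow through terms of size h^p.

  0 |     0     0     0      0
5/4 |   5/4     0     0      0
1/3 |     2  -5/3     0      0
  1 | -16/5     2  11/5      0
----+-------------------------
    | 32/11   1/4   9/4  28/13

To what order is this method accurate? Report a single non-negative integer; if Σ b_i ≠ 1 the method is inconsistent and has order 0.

0

b = (32/11, 1/4, 9/4, 28/13)
c = (0, 5/4, 1/3, 1)
Ac = (0, 0, -25/12, 97/30)
Σ b_i: 32/11·1 + 1/4·1 + 9/4·1 + 28/13·1 = 2163/286 ≠ 1 ⇒ order 0.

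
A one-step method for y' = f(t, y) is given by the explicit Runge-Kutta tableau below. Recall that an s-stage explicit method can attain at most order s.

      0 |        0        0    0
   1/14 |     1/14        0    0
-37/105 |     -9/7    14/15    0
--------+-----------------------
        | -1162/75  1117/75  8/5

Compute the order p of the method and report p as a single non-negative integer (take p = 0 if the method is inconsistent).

2

b = (-1162/75, 1117/75, 8/5)
c = (0, 1/14, -37/105)
Ac = (0, 0, 1/15)
Σ b_i: (-1162/75)·1 + 1117/75·1 + 8/5·1 = 1 ✓
b·c: 1117/75·1/14 + 8/5·(-37/105) = 1/2 ✓
b·c²: 1117/75·1/196 + 8/5·1369/11025 = 60563/220500 ≠ 1/3 ⇒ order 2.
b·Ac: 8/5·1/15 = 8/75 ≠ 1/6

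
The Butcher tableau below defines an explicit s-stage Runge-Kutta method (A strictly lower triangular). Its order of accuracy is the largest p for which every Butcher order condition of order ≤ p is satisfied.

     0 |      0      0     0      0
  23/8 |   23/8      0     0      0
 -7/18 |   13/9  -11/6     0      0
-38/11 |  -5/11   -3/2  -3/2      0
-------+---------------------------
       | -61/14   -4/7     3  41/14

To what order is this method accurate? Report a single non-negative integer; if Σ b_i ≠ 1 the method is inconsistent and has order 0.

b = (-61/14, -4/7, 3, 41/14)
c = (0, 23/8, -7/18, -38/11)
Ac = (0, 0, -253/48, -179/48)
Σ b_i: (-61/14)·1 + (-4/7)·1 + 3·1 + 41/14·1 = 1 ✓
b·c: (-4/7)·23/8 + 3·(-7/18) + 41/14·(-38/11) = -2986/231 ≠ 1/2 ⇒ order 1.

1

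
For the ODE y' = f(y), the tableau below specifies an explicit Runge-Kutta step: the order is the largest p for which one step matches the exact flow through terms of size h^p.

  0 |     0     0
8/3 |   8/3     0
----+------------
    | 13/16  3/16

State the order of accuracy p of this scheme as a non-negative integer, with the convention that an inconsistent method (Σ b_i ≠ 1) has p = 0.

b = (13/16, 3/16)
c = (0, 8/3)
Σ b_i: 13/16·1 + 3/16·1 = 1 ✓
b·c: 3/16·8/3 = 1/2 ✓; 2 stages ⇒ order 2.

2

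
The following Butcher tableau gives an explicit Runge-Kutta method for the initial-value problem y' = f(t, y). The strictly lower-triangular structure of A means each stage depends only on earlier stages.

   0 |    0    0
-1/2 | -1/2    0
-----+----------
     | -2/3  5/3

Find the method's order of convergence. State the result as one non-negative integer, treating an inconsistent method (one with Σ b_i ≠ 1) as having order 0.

1

b = (-2/3, 5/3)
c = (0, -1/2)
Σ b_i: (-2/3)·1 + 5/3·1 = 1 ✓
b·c: 5/3·(-1/2) = -5/6 ≠ 1/2 ⇒ order 1.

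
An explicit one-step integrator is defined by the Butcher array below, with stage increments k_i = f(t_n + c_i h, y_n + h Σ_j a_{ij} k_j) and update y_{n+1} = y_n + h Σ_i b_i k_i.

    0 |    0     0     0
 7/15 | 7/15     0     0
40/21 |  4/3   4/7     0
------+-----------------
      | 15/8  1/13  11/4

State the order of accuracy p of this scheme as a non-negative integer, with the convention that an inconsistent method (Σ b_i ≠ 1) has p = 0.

b = (15/8, 1/13, 11/4)
c = (0, 7/15, 40/21)
Ac = (0, 0, 4/15)
Σ b_i: 15/8·1 + 1/13·1 + 11/4·1 = 489/104 ≠ 1 ⇒ order 0.

0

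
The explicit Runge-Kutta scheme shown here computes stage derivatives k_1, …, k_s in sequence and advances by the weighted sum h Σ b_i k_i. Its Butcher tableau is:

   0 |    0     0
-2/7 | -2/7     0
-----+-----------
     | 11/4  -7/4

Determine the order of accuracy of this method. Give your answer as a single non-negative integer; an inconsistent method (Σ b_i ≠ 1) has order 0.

b = (11/4, -7/4)
c = (0, -2/7)
Σ b_i: 11/4·1 + (-7/4)·1 = 1 ✓
b·c: (-7/4)·(-2/7) = 1/2 ✓; 2 stages ⇒ order 2.

2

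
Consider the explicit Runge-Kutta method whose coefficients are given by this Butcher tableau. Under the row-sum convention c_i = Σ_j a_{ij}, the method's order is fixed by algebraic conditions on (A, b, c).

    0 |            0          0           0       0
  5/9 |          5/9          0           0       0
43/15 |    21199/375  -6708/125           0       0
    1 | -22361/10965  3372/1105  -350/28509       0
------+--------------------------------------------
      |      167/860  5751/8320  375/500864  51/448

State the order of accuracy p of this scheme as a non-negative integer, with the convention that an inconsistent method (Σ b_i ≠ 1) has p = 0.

b = (167/860, 5751/8320, 375/500864, 51/448)
c = (0, 5/9, 43/15, 1)
Ac = (0, 0, -2236/75, 254/153)
Σ b_i: 167/860·1 + 5751/8320·1 + 375/500864·1 + 51/448·1 = 1 ✓
b·c: 5751/8320·5/9 + 375/500864·43/15 + 51/448·1 = 1/2 ✓
b·c²: 5751/8320·25/81 + 375/500864·1849/225 + 51/448·1 = 1/3 ✓
b·Ac: 375/500864·(-2236/75) + 51/448·254/153 = 1/6 ✓
b·c³: 5751/8320·125/729 + 375/500864·79507/3375 + 51/448·1 = 1/4 ✓
b·(c∘Ac): 375/500864·(-96148/1125) + 51/448·254/153 = 1/8 ✓
b·Ac²: 375/500864·(-2236/135) + 51/448·386/459 = 1/12 ✓
b·A²c: 51/448·56/153 = 1/24 ✓; 4 stages ⇒ order 4.

4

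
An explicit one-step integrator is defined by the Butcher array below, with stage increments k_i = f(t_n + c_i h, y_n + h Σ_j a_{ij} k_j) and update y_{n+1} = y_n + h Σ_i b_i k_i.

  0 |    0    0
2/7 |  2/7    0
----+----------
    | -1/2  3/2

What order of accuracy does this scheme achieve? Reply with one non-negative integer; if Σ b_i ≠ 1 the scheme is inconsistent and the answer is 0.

b = (-1/2, 3/2)
c = (0, 2/7)
Σ b_i: (-1/2)·1 + 3/2·1 = 1 ✓
b·c: 3/2·2/7 = 3/7 ≠ 1/2 ⇒ order 1.

1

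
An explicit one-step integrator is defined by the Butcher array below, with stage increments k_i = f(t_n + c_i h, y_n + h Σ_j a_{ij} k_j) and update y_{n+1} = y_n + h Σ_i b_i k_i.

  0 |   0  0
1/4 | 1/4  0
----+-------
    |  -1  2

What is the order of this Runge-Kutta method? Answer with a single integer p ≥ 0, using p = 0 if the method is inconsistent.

2

b = (-1, 2)
c = (0, 1/4)
Σ b_i: (-1)·1 + 2·1 = 1 ✓
b·c: 2·1/4 = 1/2 ✓; 2 stages ⇒ order 2.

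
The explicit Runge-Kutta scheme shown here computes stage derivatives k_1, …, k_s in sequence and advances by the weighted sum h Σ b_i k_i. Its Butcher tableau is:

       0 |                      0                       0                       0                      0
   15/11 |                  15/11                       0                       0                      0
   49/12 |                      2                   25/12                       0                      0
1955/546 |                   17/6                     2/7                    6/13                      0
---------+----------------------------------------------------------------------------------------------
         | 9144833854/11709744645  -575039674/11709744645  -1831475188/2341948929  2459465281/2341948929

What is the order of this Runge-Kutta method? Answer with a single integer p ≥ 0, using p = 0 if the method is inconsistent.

b = (9144833854/11709744645, -575039674/11709744645, -1831475188/2341948929, 2459465281/2341948929)
c = (0, 15/11, 49/12, 1955/546)
Ac = (0, 0, 125/44, 4553/2002)
Σ b_i: 9144833854/11709744645·1 + (-575039674/11709744645)·1 + (-1831475188/2341948929)·1 + 2459465281/2341948929·1 = 1 ✓
b·c: (-575039674/11709744645)·15/11 + (-1831475188/2341948929)·49/12 + 2459465281/2341948929·1955/546 = 1/2 ✓
b·c²: (-575039674/11709744645)·225/121 + (-1831475188/2341948929)·2401/144 + 2459465281/2341948929·3822025/298116 = 1/3 ✓
b·Ac: (-1831475188/2341948929)·125/44 + 2459465281/2341948929·4553/2002 = 1/6 ✓
b·c³: (-575039674/11709744645)·3375/1331 + (-1831475188/2341948929)·117649/1728 + 2459465281/2341948929·7472058875/162771336 = -580576050670267/112525962140592 ≠ 1/4 ⇒ order 3.
b·(c∘Ac): (-1831475188/2341948929)·6125/528 + 2459465281/2341948929·8901115/1093092 = -80403162755/154568629314 ≠ 1/8
b·Ac²: (-1831475188/2341948929)·1875/484 + 2459465281/2341948929·2174047/264264 = 3468551840207/618274517256 ≠ 1/12
b·A²c: 2459465281/2341948929·375/286 = 23648704625/17174292146 ≠ 1/24

3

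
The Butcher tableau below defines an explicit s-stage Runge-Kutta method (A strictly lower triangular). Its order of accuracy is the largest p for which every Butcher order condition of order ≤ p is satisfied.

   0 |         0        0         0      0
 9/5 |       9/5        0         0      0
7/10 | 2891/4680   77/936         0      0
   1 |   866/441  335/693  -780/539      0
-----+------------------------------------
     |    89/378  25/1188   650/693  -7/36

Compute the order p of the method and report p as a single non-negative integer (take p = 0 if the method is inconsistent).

b = (89/378, 25/1188, 650/693, -7/36)
c = (0, 9/5, 7/10, 1)
Ac = (0, 0, 77/520, -1/7)
Σ b_i: 89/378·1 + 25/1188·1 + 650/693·1 + (-7/36)·1 = 1 ✓
b·c: 25/1188·9/5 + 650/693·7/10 + (-7/36)·1 = 1/2 ✓
b·c²: 25/1188·81/25 + 650/693·49/100 + (-7/36)·1 = 1/3 ✓
b·Ac: 650/693·77/520 + (-7/36)·(-1/7) = 1/6 ✓
b·c³: 25/1188·729/125 + 650/693·343/1000 + (-7/36)·1 = 1/4 ✓
b·(c∘Ac): 650/693·539/5200 + (-7/36)·(-1/7) = 1/8 ✓
b·Ac²: 650/693·693/2600 + (-7/36)·6/7 = 1/12 ✓
b·A²c: (-7/36)·(-3/14) = 1/24 ✓; 4 stages ⇒ order 4.

4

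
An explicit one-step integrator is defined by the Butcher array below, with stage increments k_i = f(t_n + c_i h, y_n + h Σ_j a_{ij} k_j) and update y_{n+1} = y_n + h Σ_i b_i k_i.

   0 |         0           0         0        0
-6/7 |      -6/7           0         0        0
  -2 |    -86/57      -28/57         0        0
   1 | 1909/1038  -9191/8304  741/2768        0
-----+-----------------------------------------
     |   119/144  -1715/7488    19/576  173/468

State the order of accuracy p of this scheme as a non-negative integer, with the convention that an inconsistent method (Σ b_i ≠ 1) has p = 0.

4

b = (119/144, -1715/7488, 19/576, 173/468)
c = (0, -6/7, -2, 1)
Ac = (0, 0, 8/19, 143/346)
Σ b_i: 119/144·1 + (-1715/7488)·1 + 19/576·1 + 173/468·1 = 1 ✓
b·c: (-1715/7488)·(-6/7) + 19/576·(-2) + 173/468·1 = 1/2 ✓
b·c²: (-1715/7488)·36/49 + 19/576·4 + 173/468·1 = 1/3 ✓
b·Ac: 19/576·8/19 + 173/468·143/346 = 1/6 ✓
b·c³: (-1715/7488)·(-216/343) + 19/576·(-8) + 173/468·1 = 1/4 ✓
b·(c∘Ac): 19/576·(-16/19) + 173/468·143/346 = 1/8 ✓
b·Ac²: 19/576·(-48/133) + 173/468·312/1211 = 1/12 ✓
b·A²c: 173/468·39/346 = 1/24 ✓; 4 stages ⇒ order 4.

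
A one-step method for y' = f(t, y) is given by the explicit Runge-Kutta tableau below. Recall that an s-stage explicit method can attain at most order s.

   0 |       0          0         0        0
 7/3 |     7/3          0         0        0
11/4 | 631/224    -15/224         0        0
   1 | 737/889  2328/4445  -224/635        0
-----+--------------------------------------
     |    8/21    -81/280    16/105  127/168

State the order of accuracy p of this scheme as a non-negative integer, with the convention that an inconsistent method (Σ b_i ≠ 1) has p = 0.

b = (8/21, -81/280, 16/105, 127/168)
c = (0, 7/3, 11/4, 1)
Ac = (0, 0, -5/32, 32/127)
Σ b_i: 8/21·1 + (-81/280)·1 + 16/105·1 + 127/168·1 = 1 ✓
b·c: (-81/280)·7/3 + 16/105·11/4 + 127/168·1 = 1/2 ✓
b·c²: (-81/280)·49/9 + 16/105·121/16 + 127/168·1 = 1/3 ✓
b·Ac: 16/105·(-5/32) + 127/168·32/127 = 1/6 ✓
b·c³: (-81/280)·343/27 + 16/105·1331/64 + 127/168·1 = 1/4 ✓
b·(c∘Ac): 16/105·(-55/128) + 127/168·32/127 = 1/8 ✓
b·Ac²: 16/105·(-35/96) + 127/168·70/381 = 1/12 ✓
b·A²c: 127/168·7/127 = 1/24 ✓; 4 stages ⇒ order 4.

4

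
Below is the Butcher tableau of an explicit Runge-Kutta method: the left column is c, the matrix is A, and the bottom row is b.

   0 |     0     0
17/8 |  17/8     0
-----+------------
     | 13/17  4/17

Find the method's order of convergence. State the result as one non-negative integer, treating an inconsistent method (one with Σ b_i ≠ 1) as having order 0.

b = (13/17, 4/17)
c = (0, 17/8)
Σ b_i: 13/17·1 + 4/17·1 = 1 ✓
b·c: 4/17·17/8 = 1/2 ✓; 2 stages ⇒ order 2.

2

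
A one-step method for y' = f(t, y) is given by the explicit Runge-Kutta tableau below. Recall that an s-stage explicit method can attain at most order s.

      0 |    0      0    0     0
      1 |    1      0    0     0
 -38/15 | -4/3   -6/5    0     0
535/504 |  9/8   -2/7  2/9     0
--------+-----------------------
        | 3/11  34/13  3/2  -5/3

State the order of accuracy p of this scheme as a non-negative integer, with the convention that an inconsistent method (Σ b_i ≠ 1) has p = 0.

0

b = (3/11, 34/13, 3/2, -5/3)
c = (0, 1, -38/15, 535/504)
Ac = (0, 0, -6/5, -802/945)
Σ b_i: 3/11·1 + 34/13·1 + 3/2·1 + (-5/3)·1 = 2335/858 ≠ 1 ⇒ order 0.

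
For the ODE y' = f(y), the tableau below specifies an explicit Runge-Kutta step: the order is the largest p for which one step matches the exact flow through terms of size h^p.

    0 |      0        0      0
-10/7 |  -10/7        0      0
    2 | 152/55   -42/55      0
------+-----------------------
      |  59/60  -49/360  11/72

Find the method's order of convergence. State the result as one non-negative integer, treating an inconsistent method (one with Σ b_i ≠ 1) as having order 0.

3

b = (59/60, -49/360, 11/72)
c = (0, -10/7, 2)
Ac = (0, 0, 12/11)
Σ b_i: 59/60·1 + (-49/360)·1 + 11/72·1 = 1 ✓
b·c: (-49/360)·(-10/7) + 11/72·2 = 1/2 ✓
b·c²: (-49/360)·100/49 + 11/72·4 = 1/3 ✓
b·Ac: 11/72·12/11 = 1/6 ✓; 3 stages ⇒ order 3.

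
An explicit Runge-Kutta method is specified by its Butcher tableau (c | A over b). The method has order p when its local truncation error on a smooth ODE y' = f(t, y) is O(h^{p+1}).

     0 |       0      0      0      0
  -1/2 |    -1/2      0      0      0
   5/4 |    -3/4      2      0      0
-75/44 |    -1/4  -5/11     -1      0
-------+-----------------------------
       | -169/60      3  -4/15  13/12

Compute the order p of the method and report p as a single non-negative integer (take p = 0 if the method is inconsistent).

b = (-169/60, 3, -4/15, 13/12)
c = (0, -1/2, 5/4, -75/44)
Ac = (0, 0, -1, -45/44)
Σ b_i: (-169/60)·1 + 3·1 + (-4/15)·1 + 13/12·1 = 1 ✓
b·c: 3·(-1/2) + (-4/15)·5/4 + 13/12·(-75/44) = -1943/528 ≠ 1/2 ⇒ order 1.

1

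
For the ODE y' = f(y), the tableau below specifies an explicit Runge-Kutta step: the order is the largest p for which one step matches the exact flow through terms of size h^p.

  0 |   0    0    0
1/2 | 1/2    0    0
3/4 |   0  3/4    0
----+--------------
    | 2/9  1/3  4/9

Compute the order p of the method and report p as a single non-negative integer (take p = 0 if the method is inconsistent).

b = (2/9, 1/3, 4/9)
c = (0, 1/2, 3/4)
Ac = (0, 0, 3/8)
Σ b_i: 2/9·1 + 1/3·1 + 4/9·1 = 1 ✓
b·c: 1/3·1/2 + 4/9·3/4 = 1/2 ✓
b·c²: 1/3·1/4 + 4/9·9/16 = 1/3 ✓
b·Ac: 4/9·3/8 = 1/6 ✓; 3 stages ⇒ order 3.

3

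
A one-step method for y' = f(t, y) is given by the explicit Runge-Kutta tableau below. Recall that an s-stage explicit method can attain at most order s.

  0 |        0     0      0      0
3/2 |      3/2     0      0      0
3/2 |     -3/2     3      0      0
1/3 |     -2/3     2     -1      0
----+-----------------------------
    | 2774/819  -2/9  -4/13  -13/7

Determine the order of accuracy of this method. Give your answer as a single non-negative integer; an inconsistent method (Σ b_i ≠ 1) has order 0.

1

b = (2774/819, -2/9, -4/13, -13/7)
c = (0, 3/2, 3/2, 1/3)
Ac = (0, 0, 9/2, 3/2)
Σ b_i: 2774/819·1 + (-2/9)·1 + (-4/13)·1 + (-13/7)·1 = 1 ✓
b·c: (-2/9)·3/2 + (-4/13)·3/2 + (-13/7)·1/3 = -386/273 ≠ 1/2 ⇒ order 1.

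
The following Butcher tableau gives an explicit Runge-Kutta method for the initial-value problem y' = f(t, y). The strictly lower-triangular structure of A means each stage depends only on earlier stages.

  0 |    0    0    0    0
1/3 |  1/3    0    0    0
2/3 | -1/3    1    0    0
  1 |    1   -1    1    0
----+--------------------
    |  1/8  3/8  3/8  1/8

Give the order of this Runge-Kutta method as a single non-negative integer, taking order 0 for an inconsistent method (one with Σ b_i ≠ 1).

b = (1/8, 3/8, 3/8, 1/8)
c = (0, 1/3, 2/3, 1)
Ac = (0, 0, 1/3, 1/3)
Σ b_i: 1/8·1 + 3/8·1 + 3/8·1 + 1/8·1 = 1 ✓
b·c: 3/8·1/3 + 3/8·2/3 + 1/8·1 = 1/2 ✓
b·c²: 3/8·1/9 + 3/8·4/9 + 1/8·1 = 1/3 ✓
b·Ac: 3/8·1/3 + 1/8·1/3 = 1/6 ✓
b·c³: 3/8·1/27 + 3/8·8/27 + 1/8·1 = 1/4 ✓
b·(c∘Ac): 3/8·2/9 + 1/8·1/3 = 1/8 ✓
b·Ac²: 3/8·1/9 + 1/8·1/3 = 1/12 ✓
b·A²c: 1/8·1/3 = 1/24 ✓; 4 stages ⇒ order 4.

4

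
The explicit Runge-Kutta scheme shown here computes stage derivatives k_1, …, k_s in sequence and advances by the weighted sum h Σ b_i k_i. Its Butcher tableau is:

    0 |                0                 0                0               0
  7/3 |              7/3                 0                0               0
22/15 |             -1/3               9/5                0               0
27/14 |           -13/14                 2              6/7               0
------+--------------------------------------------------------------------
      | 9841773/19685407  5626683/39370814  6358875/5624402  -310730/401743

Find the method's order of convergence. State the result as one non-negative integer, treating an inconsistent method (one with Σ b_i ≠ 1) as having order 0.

3

b = (9841773/19685407, 5626683/39370814, 6358875/5624402, -310730/401743)
c = (0, 7/3, 22/15, 27/14)
Ac = (0, 0, 21/5, 622/105)
Σ b_i: 9841773/19685407·1 + 5626683/39370814·1 + 6358875/5624402·1 + (-310730/401743)·1 = 1 ✓
b·c: 5626683/39370814·7/3 + 6358875/5624402·22/15 + (-310730/401743)·27/14 = 1/2 ✓
b·c²: 5626683/39370814·49/9 + 6358875/5624402·484/225 + (-310730/401743)·729/196 = 1/3 ✓
b·Ac: 6358875/5624402·21/5 + (-310730/401743)·622/105 = 1/6 ✓
b·c³: 5626683/39370814·343/27 + 6358875/5624402·10648/3375 + (-310730/401743)·19683/2744 = -117328915/708674652 ≠ 1/4 ⇒ order 3.
b·(c∘Ac): 6358875/5624402·154/25 + (-310730/401743)·2799/245 = -5264187/2812201 ≠ 1/8
b·Ac²: 6358875/5624402·49/5 + (-310730/401743)·20054/1575 = 44530301/36156870 ≠ 1/12
b·A²c: (-310730/401743)·18/5 = -1118628/401743 ≠ 1/24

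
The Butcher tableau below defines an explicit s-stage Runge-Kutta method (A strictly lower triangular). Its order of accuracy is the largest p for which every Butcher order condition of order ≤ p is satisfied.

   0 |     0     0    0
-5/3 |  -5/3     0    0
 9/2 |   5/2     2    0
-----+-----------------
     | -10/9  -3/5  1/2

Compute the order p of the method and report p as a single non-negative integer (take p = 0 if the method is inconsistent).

b = (-10/9, -3/5, 1/2)
c = (0, -5/3, 9/2)
Ac = (0, 0, -10/3)
Σ b_i: (-10/9)·1 + (-3/5)·1 + 1/2·1 = -109/90 ≠ 1 ⇒ order 0.

0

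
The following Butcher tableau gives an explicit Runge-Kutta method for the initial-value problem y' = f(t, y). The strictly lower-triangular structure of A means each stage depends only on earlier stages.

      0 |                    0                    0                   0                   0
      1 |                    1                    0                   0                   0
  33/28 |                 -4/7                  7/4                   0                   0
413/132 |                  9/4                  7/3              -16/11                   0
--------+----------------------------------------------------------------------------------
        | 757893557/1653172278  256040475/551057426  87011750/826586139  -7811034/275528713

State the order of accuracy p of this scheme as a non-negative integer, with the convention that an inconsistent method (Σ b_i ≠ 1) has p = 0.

3

b = (757893557/1653172278, 256040475/551057426, 87011750/826586139, -7811034/275528713)
c = (0, 1, 33/28, 413/132)
Ac = (0, 0, 7/4, 13/21)
Σ b_i: 757893557/1653172278·1 + 256040475/551057426·1 + 87011750/826586139·1 + (-7811034/275528713)·1 = 1 ✓
b·c: 256040475/551057426·1 + 87011750/826586139·33/28 + (-7811034/275528713)·413/132 = 1/2 ✓
b·c²: 256040475/551057426·1 + 87011750/826586139·1089/784 + (-7811034/275528713)·170569/17424 = 1/3 ✓
b·Ac: 87011750/826586139·7/4 + (-7811034/275528713)·13/21 = 1/6 ✓
b·c³: 256040475/551057426·1 + 87011750/826586139·35937/21952 + (-7811034/275528713)·70444997/2299968 = -706748832193/3055062369744 ≠ 1/4 ⇒ order 3.
b·(c∘Ac): 87011750/826586139·33/16 + (-7811034/275528713)·767/396 = 1072599143/6612689112 ≠ 1/8
b·Ac²: 87011750/826586139·7/4 + (-7811034/275528713)·46/147 = 2029128571/11572205946 ≠ 1/12
b·A²c: (-7811034/275528713)·(-28/11) = 19882632/275528713 ≠ 1/24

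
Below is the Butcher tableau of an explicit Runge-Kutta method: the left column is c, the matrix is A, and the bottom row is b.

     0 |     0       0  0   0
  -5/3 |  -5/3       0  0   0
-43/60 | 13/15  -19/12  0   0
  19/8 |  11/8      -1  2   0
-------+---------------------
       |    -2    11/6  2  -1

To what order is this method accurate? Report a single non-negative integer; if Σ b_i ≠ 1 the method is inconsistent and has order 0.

b = (-2, 11/6, 2, -1)
c = (0, -5/3, -43/60, 19/8)
Ac = (0, 0, 95/36, 7/30)
Σ b_i: (-2)·1 + 11/6·1 + 2·1 + (-1)·1 = 5/6 ≠ 1 ⇒ order 0.

0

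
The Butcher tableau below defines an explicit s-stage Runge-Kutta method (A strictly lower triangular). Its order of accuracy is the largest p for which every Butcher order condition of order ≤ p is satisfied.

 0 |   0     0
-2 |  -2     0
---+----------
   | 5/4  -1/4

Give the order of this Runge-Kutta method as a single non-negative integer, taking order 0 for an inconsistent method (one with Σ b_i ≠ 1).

b = (5/4, -1/4)
c = (0, -2)
Σ b_i: 5/4·1 + (-1/4)·1 = 1 ✓
b·c: (-1/4)·(-2) = 1/2 ✓; 2 stages ⇒ order 2.

2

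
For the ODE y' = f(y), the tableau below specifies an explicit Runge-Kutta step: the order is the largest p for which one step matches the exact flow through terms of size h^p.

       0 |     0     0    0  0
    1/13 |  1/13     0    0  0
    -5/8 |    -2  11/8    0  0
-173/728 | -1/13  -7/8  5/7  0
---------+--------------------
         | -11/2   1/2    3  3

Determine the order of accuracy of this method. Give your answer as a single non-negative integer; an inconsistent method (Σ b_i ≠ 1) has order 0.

1

b = (-11/2, 1/2, 3, 3)
c = (0, 1/13, -5/8, -173/728)
Ac = (0, 0, 11/104, -187/364)
Σ b_i: (-11/2)·1 + 1/2·1 + 3·1 + 3·1 = 1 ✓
b·c: 1/2·1/13 + 3·(-5/8) + 3·(-173/728) = -232/91 ≠ 1/2 ⇒ order 1.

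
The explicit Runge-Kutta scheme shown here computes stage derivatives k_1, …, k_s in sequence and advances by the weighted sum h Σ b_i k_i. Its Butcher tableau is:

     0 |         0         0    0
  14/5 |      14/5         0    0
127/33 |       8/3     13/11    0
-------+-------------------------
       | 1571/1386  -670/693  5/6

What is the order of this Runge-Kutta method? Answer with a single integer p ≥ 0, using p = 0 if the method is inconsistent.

b = (1571/1386, -670/693, 5/6)
c = (0, 14/5, 127/33)
Ac = (0, 0, 182/55)
Σ b_i: 1571/1386·1 + (-670/693)·1 + 5/6·1 = 1 ✓
b·c: (-670/693)·14/5 + 5/6·127/33 = 1/2 ✓
b·c²: (-670/693)·196/25 + 5/6·16129/1089 = 155593/32670 ≠ 1/3 ⇒ order 2.
b·Ac: 5/6·182/55 = 91/33 ≠ 1/6

2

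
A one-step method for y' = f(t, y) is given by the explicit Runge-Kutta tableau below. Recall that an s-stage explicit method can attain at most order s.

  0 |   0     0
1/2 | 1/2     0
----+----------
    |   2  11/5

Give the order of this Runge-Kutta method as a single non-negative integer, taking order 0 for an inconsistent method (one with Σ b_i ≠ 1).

0

b = (2, 11/5)
c = (0, 1/2)
Σ b_i: 2·1 + 11/5·1 = 21/5 ≠ 1 ⇒ order 0.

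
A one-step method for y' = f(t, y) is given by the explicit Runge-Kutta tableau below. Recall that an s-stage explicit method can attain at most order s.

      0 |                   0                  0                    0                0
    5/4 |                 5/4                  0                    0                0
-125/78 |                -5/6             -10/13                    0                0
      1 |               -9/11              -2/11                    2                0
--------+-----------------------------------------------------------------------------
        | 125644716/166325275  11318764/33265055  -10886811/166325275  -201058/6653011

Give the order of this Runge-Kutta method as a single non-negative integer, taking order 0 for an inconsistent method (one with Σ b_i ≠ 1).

b = (125644716/166325275, 11318764/33265055, -10886811/166325275, -201058/6653011)
c = (0, 5/4, -125/78, 1)
Ac = (0, 0, -25/26, -2945/858)
Σ b_i: 125644716/166325275·1 + 11318764/33265055·1 + (-10886811/166325275)·1 + (-201058/6653011)·1 = 1 ✓
b·c: 11318764/33265055·5/4 + (-10886811/166325275)·(-125/78) + (-201058/6653011)·1 = 1/2 ✓
b·c²: 11318764/33265055·25/16 + (-10886811/166325275)·15625/6084 + (-201058/6653011)·1 = 1/3 ✓
b·Ac: (-10886811/166325275)·(-25/26) + (-201058/6653011)·(-2945/858) = 1/6 ✓
b·c³: 11318764/33265055·125/64 + (-10886811/166325275)·(-1953125/474552) + (-201058/6653011)·1 = 11255621849/12454436592 ≠ 1/4 ⇒ order 3.
b·(c∘Ac): (-10886811/166325275)·3125/2028 + (-201058/6653011)·(-2945/858) = 228965/79836132 ≠ 1/8
b·Ac²: (-10886811/166325275)·(-125/104) + (-201058/6653011)·649475/133848 = -423255355/6227218296 ≠ 1/12
b·A²c: (-201058/6653011)·(-25/13) = 386650/6653011 ≠ 1/24

3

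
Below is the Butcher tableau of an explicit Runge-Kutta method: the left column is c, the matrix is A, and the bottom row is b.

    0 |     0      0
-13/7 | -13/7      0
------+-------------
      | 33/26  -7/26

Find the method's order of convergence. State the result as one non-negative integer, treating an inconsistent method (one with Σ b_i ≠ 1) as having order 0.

b = (33/26, -7/26)
c = (0, -13/7)
Σ b_i: 33/26·1 + (-7/26)·1 = 1 ✓
b·c: (-7/26)·(-13/7) = 1/2 ✓; 2 stages ⇒ order 2.

2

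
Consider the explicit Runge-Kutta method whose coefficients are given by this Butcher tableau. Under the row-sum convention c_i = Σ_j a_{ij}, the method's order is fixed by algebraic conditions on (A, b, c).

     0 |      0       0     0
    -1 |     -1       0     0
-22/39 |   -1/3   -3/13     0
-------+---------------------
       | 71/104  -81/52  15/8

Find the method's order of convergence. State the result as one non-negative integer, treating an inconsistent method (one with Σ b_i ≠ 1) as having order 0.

b = (71/104, -81/52, 15/8)
c = (0, -1, -22/39)
Ac = (0, 0, 3/13)
Σ b_i: 71/104·1 + (-81/52)·1 + 15/8·1 = 1 ✓
b·c: (-81/52)·(-1) + 15/8·(-22/39) = 1/2 ✓
b·c²: (-81/52)·1 + 15/8·484/1521 = -1949/2028 ≠ 1/3 ⇒ order 2.
b·Ac: 15/8·3/13 = 45/104 ≠ 1/6

2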